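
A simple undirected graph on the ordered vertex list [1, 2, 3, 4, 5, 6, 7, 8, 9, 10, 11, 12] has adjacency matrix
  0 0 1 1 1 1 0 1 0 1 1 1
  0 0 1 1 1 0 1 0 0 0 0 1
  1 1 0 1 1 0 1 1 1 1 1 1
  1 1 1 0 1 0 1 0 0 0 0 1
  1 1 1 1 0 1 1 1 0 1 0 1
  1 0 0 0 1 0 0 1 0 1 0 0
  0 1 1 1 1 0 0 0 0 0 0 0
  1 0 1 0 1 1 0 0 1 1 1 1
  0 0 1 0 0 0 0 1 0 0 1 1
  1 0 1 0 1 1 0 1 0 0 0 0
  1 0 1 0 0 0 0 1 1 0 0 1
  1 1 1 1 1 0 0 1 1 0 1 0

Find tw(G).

4

A width-4 tree decomposition is:
Bags: B1 = {1, 3, 4, 5, 12}  B2 = {1, 3, 5, 8, 12}  B3 = {2, 3, 4, 5, 12}  B4 = {1, 3, 8, 11, 12}  B5 = {1, 3, 5, 8, 10}  B6 = {1, 5, 6, 8, 10}  B7 = {2, 3, 4, 5, 7}  B8 = {3, 8, 9, 11, 12}
Tree: B1–B2, B1–B3, B2–B4, B2–B5, B5–B6, B3–B7, B4–B8
The largest bag has 5 vertices, giving width 4; this decomposition certifies tw(G) ≤ 4. For the lower bound, the 5 vertices {3, 8, 9, 11, 12} are pairwise adjacent, and any tree decomposition puts a clique entirely inside one bag — forcing width ≥ 4. Combining the bounds, tw(G) = 4.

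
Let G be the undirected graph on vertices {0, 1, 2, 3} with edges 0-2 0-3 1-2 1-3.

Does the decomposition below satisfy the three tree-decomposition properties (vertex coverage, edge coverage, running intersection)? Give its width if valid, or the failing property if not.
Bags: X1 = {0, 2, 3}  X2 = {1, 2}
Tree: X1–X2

A tree decomposition must satisfy three properties: every vertex lies in some bag; for every edge, both endpoints lie together in some bag; and for every vertex, the bags containing it form a connected subtree. Here edge (3,1) lies in no bag, so the decomposition is invalid.

No — edge (3,1) lies in no bag.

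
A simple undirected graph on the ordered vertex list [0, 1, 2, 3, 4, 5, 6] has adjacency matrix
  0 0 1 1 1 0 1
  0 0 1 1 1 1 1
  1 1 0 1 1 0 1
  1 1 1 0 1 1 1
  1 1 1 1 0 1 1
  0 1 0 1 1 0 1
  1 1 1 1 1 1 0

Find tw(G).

A width-4 tree decomposition is:
Bags: B1 = {1, 3, 4, 5, 6}  B2 = {1, 2, 3, 4, 6}  B3 = {0, 2, 3, 4, 6}
Tree: B1–B2, B2–B3
Each bag holds 5 vertices, so the decomposition has width 4, which upper-bounds the treewidth. For the lower bound, the 5 vertices {0, 2, 3, 4, 6} are pairwise adjacent, and any tree decomposition puts a clique entirely inside one bag — forcing width ≥ 4. Therefore the treewidth is 4.

4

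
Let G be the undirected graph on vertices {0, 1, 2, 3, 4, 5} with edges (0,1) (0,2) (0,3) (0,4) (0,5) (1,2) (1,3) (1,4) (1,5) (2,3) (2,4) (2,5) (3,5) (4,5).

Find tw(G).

A width-4 tree decomposition is:
Bags: B1 = {0, 1, 2, 4, 5}  B2 = {0, 1, 2, 3, 5}
Tree: B1–B2
The largest bag has 5 vertices, giving width 4; this decomposition certifies tw(G) ≤ 4. Conversely, {0, 1, 2, 3, 5} is a clique of size 5, and the vertices of any clique must share a bag in every tree decomposition; so some bag has ≥ 5 vertices and tw(G) ≥ 4. Combining the bounds, tw(G) = 4.

4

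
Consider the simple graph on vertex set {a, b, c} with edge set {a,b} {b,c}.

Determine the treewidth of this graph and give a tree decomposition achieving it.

Treewidth 1.
Bags: B1 = {b, c}  B2 = {a, b}
Tree: B1–B2

Each bag holds 2 vertices, so the decomposition has width 1, which upper-bounds the treewidth. Since G has at least one edge (e.g. c–b), it is not an edgeless graph, so tw(G) ≥ 1. Hence tw(G) = 1 exactly.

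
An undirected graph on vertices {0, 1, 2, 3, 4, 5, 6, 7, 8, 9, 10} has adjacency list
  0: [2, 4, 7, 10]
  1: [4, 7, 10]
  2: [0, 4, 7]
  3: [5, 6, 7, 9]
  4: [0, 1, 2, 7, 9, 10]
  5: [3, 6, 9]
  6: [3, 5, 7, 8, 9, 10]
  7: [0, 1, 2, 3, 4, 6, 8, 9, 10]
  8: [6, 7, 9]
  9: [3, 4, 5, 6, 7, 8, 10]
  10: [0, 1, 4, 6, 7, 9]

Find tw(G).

A width-3 tree decomposition is:
Bags: B1 = {4, 7, 9, 10}  B2 = {0, 4, 7, 10}  B3 = {6, 7, 9, 10}  B4 = {3, 6, 7, 9}  B5 = {1, 4, 7, 10}  B6 = {3, 5, 6, 9}  B7 = {0, 2, 4, 7}  B8 = {6, 7, 8, 9}
Tree: B1–B2, B1–B3, B3–B4, B2–B5, B4–B6, B2–B7, B4–B8
Every bag has size at most 4, so the width is 4 − 1 = 3 and tw(G) ≤ 3. For the lower bound, the 4 vertices {3, 5, 6, 9} are pairwise adjacent, and any tree decomposition puts a clique entirely inside one bag — forcing width ≥ 3. Hence tw(G) = 3 exactly.

3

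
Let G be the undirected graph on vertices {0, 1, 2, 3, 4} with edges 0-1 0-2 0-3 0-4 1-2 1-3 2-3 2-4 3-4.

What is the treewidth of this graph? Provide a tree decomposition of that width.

Every bag has size at most 4, so the width is 4 − 1 = 3 and tw(G) ≤ 3. For the lower bound, the 4 vertices {0, 1, 2, 3} are pairwise adjacent, and any tree decomposition puts a clique entirely inside one bag — forcing width ≥ 3. Combining the bounds, tw(G) = 3.

Treewidth 3.
One optimal decomposition is:
Bags: B1 = {0, 1, 2, 3}  B2 = {0, 2, 3, 4}
Tree: B1–B2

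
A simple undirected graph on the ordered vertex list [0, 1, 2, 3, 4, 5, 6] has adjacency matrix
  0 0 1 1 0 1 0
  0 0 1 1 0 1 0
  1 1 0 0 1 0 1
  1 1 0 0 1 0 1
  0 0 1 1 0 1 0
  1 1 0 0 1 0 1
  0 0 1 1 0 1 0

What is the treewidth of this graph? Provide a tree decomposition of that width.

Each bag holds 4 vertices, so the decomposition has width 3, which upper-bounds the treewidth. For the lower bound: the 4 vertex sets {2,4}, {3,6}, {5}, {0} are disjoint, each induces a connected subgraph, and every pair is joined by at least one edge of G. Contracting each set to a single vertex therefore yields K_{4} as a minor, and since treewidth is minor-monotone, tw(G) ≥ tw(K_{4}) = 3. Therefore the treewidth is 3.

Treewidth 3.
One such decomposition:
Bags: B1 = {2, 3, 4, 5}  B2 = {2, 3, 5, 6}  B3 = {0, 2, 3, 5}  B4 = {1, 2, 3, 5}
Tree: B1–B2, B2–B3, B3–B4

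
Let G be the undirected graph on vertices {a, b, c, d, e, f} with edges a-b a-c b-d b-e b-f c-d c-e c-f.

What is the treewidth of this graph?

2

A width-2 tree decomposition is:
Bags: B1 = {b, c, e}  B2 = {b, c, f}  B3 = {b, c, d}  B4 = {a, b, c}
Tree: B1–B2, B2–B3, B3–B4
Each bag holds 3 vertices, so the decomposition has width 2, which upper-bounds the treewidth. Since e–b–f–c–e is a cycle in G, G is not acyclic. Forests are exactly the graphs of treewidth ≤ 1, so tw(G) ≥ 2. Therefore the treewidth is 2.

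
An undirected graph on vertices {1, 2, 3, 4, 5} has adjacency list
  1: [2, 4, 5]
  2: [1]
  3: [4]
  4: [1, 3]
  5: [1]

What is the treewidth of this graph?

A width-1 tree decomposition is:
Bags: B1 = {1, 4}  B2 = {1, 5}  B3 = {1, 2}  B4 = {3, 4}
Tree: B1–B2, B1–B3, B1–B4
The largest bag has 2 vertices, giving width 1; this decomposition certifies tw(G) ≤ 1. Any graph with an edge has treewidth ≥ 1, and G has the edge 1–4. Therefore the treewidth is 1.

1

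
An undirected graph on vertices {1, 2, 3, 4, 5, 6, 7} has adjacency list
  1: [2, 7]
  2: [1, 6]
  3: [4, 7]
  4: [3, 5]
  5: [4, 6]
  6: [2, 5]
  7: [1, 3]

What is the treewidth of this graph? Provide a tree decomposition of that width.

Every bag has size at most 3, so the width is 3 − 1 = 2 and tw(G) ≤ 2. For the lower bound, G contains the cycle 1–2–6–5–4–3–7–1, so G is not a forest; only forests have treewidth ≤ 1, hence tw(G) ≥ 2. Therefore the treewidth is 2.

Treewidth 2.
Bags: B1 = {1, 2, 6}  B2 = {1, 5, 6}  B3 = {1, 4, 5}  B4 = {1, 3, 4}  B5 = {1, 3, 7}
Tree: B1–B2, B2–B3, B3–B4, B4–B5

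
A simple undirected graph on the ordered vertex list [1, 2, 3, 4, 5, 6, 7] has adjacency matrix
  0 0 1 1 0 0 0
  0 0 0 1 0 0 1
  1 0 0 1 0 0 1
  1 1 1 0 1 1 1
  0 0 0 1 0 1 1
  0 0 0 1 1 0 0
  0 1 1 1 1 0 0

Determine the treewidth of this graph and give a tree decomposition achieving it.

Treewidth 2.
Bags: B1 = {1, 3, 4}  B2 = {3, 4, 7}  B3 = {4, 5, 7}  B4 = {2, 4, 7}  B5 = {4, 5, 6}
Tree: B1–B2, B2–B3, B3–B4, B3–B5

The largest bag has 3 vertices, giving width 2; this decomposition certifies tw(G) ≤ 2. For the lower bound, the 3 vertices {1, 3, 4} are pairwise adjacent, and any tree decomposition puts a clique entirely inside one bag — forcing width ≥ 2. Combining the bounds, tw(G) = 2.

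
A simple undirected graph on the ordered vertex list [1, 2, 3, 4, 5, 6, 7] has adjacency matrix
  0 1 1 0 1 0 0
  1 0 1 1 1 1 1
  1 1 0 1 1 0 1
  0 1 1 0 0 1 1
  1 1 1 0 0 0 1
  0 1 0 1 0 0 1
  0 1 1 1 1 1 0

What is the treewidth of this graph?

3

A width-3 tree decomposition is:
Bags: B1 = {2, 3, 5, 7}  B2 = {2, 3, 4, 7}  B3 = {2, 4, 6, 7}  B4 = {1, 2, 3, 5}
Tree: B1–B2, B2–B3, B1–B4
The largest bag has 4 vertices, giving width 3; this decomposition certifies tw(G) ≤ 3. Conversely, {2, 3, 4, 7} is a clique of size 4, and the vertices of any clique must share a bag in every tree decomposition; so some bag has ≥ 4 vertices and tw(G) ≥ 3. Therefore the treewidth is 3.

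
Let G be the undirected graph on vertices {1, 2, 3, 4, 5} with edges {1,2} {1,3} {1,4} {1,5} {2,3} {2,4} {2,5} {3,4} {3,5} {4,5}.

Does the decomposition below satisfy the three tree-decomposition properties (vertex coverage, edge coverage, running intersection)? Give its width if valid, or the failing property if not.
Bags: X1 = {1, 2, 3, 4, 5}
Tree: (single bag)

Every vertex of G appears in some bag (union = {1, 2, 3, 4, 5}); every edge is covered by a bag; and for each vertex v the set of bags containing v is connected in the bag tree. The decomposition is therefore valid. The largest bag has 5 vertices, so the width is 4.

Yes; width 4.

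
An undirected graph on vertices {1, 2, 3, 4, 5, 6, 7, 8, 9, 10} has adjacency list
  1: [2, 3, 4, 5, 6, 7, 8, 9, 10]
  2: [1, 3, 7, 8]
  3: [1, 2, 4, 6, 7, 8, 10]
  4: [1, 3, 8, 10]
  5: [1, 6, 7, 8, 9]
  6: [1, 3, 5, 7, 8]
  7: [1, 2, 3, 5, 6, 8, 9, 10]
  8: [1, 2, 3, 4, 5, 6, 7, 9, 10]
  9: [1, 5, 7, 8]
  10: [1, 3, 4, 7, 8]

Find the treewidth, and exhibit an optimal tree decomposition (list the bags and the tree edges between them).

Every bag has size at most 5, so the width is 5 − 1 = 4 and tw(G) ≤ 4. Conversely, {1, 3, 4, 8, 10} is a clique of size 5, and the vertices of any clique must share a bag in every tree decomposition; so some bag has ≥ 5 vertices and tw(G) ≥ 4. The upper and lower bounds meet at 4, so that is the treewidth.

Treewidth 4.
One such decomposition:
Bags: B1 = {1, 3, 6, 7, 8}  B2 = {1, 5, 6, 7, 8}  B3 = {1, 5, 7, 8, 9}  B4 = {1, 3, 7, 8, 10}  B5 = {1, 2, 3, 7, 8}  B6 = {1, 3, 4, 8, 10}
Tree: B1–B2, B2–B3, B1–B4, B4–B5, B4–B6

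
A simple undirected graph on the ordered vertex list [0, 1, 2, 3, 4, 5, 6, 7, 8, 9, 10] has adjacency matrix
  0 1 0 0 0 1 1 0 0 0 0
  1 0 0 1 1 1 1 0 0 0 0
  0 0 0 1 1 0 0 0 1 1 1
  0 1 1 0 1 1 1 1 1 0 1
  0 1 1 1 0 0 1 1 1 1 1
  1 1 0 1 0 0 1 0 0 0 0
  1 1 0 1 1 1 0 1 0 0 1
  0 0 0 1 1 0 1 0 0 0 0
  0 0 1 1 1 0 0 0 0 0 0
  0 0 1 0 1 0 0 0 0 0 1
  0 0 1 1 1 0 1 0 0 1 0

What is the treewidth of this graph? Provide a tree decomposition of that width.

Treewidth 3.
Bags: B1 = {1, 3, 4, 6}  B2 = {3, 4, 6, 10}  B3 = {3, 4, 6, 7}  B4 = {1, 3, 5, 6}  B5 = {2, 3, 4, 10}  B6 = {0, 1, 5, 6}  B7 = {2, 3, 4, 8}  B8 = {2, 4, 9, 10}
Tree: B1–B2, B1–B3, B1–B4, B2–B5, B4–B6, B5–B7, B5–B8

The largest bag has 4 vertices, giving width 3; this decomposition certifies tw(G) ≤ 3. For the lower bound, the 4 vertices {0, 1, 5, 6} are pairwise adjacent, and any tree decomposition puts a clique entirely inside one bag — forcing width ≥ 3. Hence tw(G) = 3 exactly.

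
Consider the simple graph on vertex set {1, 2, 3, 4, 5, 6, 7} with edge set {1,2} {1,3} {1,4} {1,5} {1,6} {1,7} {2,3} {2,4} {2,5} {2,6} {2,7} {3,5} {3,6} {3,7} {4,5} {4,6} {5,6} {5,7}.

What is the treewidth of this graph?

4

A width-4 tree decomposition is:
Bags: B1 = {1, 2, 4, 5, 6}  B2 = {1, 2, 3, 5, 6}  B3 = {1, 2, 3, 5, 7}
Tree: B1–B2, B2–B3
The largest bag has 5 vertices, giving width 4; this decomposition certifies tw(G) ≤ 4. On the other hand G contains the 5-clique {1, 2, 3, 5, 6}. A clique must lie in a single bag of any decomposition, so no decomposition can have width below 4. Hence tw(G) = 4 exactly.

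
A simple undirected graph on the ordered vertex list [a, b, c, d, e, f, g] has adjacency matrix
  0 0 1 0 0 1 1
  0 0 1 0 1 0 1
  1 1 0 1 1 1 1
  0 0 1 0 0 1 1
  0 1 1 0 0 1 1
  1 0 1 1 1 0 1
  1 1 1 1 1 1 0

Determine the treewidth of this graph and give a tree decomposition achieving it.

Each bag holds 4 vertices, so the decomposition has width 3, which upper-bounds the treewidth. Conversely, {c, d, f, g} is a clique of size 4, and the vertices of any clique must share a bag in every tree decomposition; so some bag has ≥ 4 vertices and tw(G) ≥ 3. Therefore the treewidth is 3.

Treewidth 3.
One such decomposition:
Bags: B1 = {c, d, f, g}  B2 = {c, e, f, g}  B3 = {a, c, f, g}  B4 = {b, c, e, g}
Tree: B1–B2, B1–B3, B2–B4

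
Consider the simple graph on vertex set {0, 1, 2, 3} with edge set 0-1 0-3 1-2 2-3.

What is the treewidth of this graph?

2

A width-2 tree decomposition is:
Bags: B1 = {0, 2, 3}  B2 = {0, 1, 2}
Tree: B1–B2
Each bag holds 3 vertices, so the decomposition has width 2, which upper-bounds the treewidth. The edges 0–3–2–1–0 form a cycle, so G is not a tree and its treewidth is at least 2. Hence tw(G) = 2 exactly.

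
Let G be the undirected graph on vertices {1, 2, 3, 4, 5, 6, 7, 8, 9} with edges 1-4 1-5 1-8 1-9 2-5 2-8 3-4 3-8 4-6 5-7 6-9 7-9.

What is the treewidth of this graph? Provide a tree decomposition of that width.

The largest bag has 4 vertices, giving width 3; this decomposition certifies tw(G) ≤ 3. For the lower bound: the 4 vertex sets {6,7,9}, {5}, {1}, {2,3,4,8} are disjoint, each induces a connected subgraph, and every pair is joined by at least one edge of G. Contracting each set to a single vertex therefore yields K_{4} as a minor, and since treewidth is minor-monotone, tw(G) ≥ tw(K_{4}) = 3. Therefore the treewidth is 3.

Treewidth 3.
Bags: B1 = {5, 6, 7, 9}  B2 = {1, 5, 6, 9}  B3 = {1, 4, 5, 6}  B4 = {1, 2, 4, 5}  B5 = {1, 2, 4, 8}  B6 = {2, 3, 4, 8}
Tree: B1–B2, B2–B3, B3–B4, B4–B5, B5–B6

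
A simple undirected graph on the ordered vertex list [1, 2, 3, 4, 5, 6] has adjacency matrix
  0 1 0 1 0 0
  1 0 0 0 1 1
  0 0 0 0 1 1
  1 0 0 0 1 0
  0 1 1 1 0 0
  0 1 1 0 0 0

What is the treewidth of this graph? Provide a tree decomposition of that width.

Each bag holds 3 vertices, so the decomposition has width 2, which upper-bounds the treewidth. The edges 6–3–5–2–6 form a cycle, so G is not a tree and its treewidth is at least 2. The upper and lower bounds meet at 2, so that is the treewidth.

Treewidth 2.
One such decomposition:
Bags: B1 = {2, 3, 6}  B2 = {2, 3, 5}  B3 = {1, 2, 5}  B4 = {1, 4, 5}
Tree: B1–B2, B2–B3, B3–B4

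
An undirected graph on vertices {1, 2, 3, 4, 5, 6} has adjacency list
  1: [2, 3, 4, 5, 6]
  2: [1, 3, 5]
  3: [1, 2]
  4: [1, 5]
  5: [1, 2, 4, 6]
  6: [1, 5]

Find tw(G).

A width-2 tree decomposition is:
Bags: B1 = {1, 2, 5}  B2 = {1, 4, 5}  B3 = {1, 2, 3}  B4 = {1, 5, 6}
Tree: B1–B2, B1–B3, B2–B4
Each bag holds 3 vertices, so the decomposition has width 2, which upper-bounds the treewidth. For the lower bound, the 3 vertices {1, 2, 3} are pairwise adjacent, and any tree decomposition puts a clique entirely inside one bag — forcing width ≥ 2. Therefore the treewidth is 2.

2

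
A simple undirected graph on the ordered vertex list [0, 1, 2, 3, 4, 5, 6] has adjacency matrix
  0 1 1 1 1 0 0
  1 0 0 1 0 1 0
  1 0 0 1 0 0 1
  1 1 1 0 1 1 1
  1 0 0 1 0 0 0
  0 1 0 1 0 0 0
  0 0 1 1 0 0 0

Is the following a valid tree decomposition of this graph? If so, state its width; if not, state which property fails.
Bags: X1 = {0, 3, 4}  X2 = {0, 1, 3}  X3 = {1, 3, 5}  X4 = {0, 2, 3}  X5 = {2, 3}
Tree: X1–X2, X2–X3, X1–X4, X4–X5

A tree decomposition must satisfy three properties: every vertex lies in some bag; for every edge, both endpoints lie together in some bag; and for every vertex, the bags containing it form a connected subtree. Here vertex 6 appears in no bag, so the decomposition is invalid.

No — vertex 6 appears in no bag.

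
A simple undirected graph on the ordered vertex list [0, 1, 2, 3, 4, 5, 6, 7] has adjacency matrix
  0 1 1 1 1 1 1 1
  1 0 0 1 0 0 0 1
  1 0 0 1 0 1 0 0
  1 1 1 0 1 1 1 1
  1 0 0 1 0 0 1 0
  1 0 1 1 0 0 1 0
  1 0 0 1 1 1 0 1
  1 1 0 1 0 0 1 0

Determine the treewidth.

A width-3 tree decomposition is:
Bags: B1 = {0, 3, 6, 7}  B2 = {0, 3, 5, 6}  B3 = {0, 3, 4, 6}  B4 = {0, 2, 3, 5}  B5 = {0, 1, 3, 7}
Tree: B1–B2, B2–B3, B2–B4, B1–B5
Every bag has size at most 4, so the width is 4 − 1 = 3 and tw(G) ≤ 3. On the other hand G contains the 4-clique {0, 1, 3, 7}. A clique must lie in a single bag of any decomposition, so no decomposition can have width below 3. Combining the bounds, tw(G) = 3.

3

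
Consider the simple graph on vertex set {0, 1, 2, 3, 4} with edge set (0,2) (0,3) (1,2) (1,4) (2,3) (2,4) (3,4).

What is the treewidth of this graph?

A width-2 tree decomposition is:
Bags: B1 = {2, 3, 4}  B2 = {0, 2, 3}  B3 = {1, 2, 4}
Tree: B1–B2, B1–B3
The largest bag has 3 vertices, giving width 2; this decomposition certifies tw(G) ≤ 2. Conversely, {1, 2, 4} is a clique of size 3, and the vertices of any clique must share a bag in every tree decomposition; so some bag has ≥ 3 vertices and tw(G) ≥ 2. Therefore the treewidth is 2.

2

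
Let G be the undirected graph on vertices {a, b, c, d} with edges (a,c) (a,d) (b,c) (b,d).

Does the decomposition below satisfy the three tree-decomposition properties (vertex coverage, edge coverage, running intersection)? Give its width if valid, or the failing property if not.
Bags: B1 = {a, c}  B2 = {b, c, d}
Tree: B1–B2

A tree decomposition must satisfy three properties: every vertex lies in some bag; for every edge, both endpoints lie together in some bag; and for every vertex, the bags containing it form a connected subtree. Here edge (d,a) lies in no bag, so the decomposition is invalid.

No — edge (d,a) lies in no bag.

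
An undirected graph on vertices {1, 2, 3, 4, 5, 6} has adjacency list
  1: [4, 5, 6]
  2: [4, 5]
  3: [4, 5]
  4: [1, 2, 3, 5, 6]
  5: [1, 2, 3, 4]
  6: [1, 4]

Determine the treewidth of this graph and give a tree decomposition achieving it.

The largest bag has 3 vertices, giving width 2; this decomposition certifies tw(G) ≤ 2. Conversely, {1, 4, 5} is a clique of size 3, and the vertices of any clique must share a bag in every tree decomposition; so some bag has ≥ 3 vertices and tw(G) ≥ 2. Combining the bounds, tw(G) = 2.

Treewidth 2.
One such decomposition:
Bags: B1 = {1, 4, 5}  B2 = {2, 4, 5}  B3 = {3, 4, 5}  B4 = {1, 4, 6}
Tree: B1–B2, B2–B3, B1–B4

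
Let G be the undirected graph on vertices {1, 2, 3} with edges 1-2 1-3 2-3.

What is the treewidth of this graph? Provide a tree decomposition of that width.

A single bag containing all 3 vertices is trivially a valid decomposition of width 2. For the lower bound, the 3 vertices {1, 2, 3} are pairwise adjacent, and any tree decomposition puts a clique entirely inside one bag — forcing width ≥ 2. Combining the bounds, tw(G) = 2.

Treewidth 2.
Bags: B1 = {1, 2, 3}
Tree: (single bag)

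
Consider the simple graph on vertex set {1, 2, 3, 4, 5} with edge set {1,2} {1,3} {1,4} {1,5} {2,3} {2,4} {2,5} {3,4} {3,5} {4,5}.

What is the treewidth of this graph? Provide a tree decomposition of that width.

With just one bag of size 5, the width is 5 − 1 = 4, so tw(G) ≤ 4. On the other hand G contains the 5-clique {1, 2, 3, 4, 5}. A clique must lie in a single bag of any decomposition, so no decomposition can have width below 4. The upper and lower bounds meet at 4, so that is the treewidth.

Treewidth 4.
One optimal decomposition is:
Bags: B1 = {1, 2, 3, 4, 5}
Tree: (single bag)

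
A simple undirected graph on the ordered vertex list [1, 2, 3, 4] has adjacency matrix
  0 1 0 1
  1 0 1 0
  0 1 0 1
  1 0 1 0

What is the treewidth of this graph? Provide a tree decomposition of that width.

Every bag has size at most 3, so the width is 3 − 1 = 2 and tw(G) ≤ 2. The edges 3–2–1–4–3 form a cycle, so G is not a tree and its treewidth is at least 2. Therefore the treewidth is 2.

Treewidth 2.
One such decomposition:
Bags: B1 = {1, 2, 3}  B2 = {1, 3, 4}
Tree: B1–B2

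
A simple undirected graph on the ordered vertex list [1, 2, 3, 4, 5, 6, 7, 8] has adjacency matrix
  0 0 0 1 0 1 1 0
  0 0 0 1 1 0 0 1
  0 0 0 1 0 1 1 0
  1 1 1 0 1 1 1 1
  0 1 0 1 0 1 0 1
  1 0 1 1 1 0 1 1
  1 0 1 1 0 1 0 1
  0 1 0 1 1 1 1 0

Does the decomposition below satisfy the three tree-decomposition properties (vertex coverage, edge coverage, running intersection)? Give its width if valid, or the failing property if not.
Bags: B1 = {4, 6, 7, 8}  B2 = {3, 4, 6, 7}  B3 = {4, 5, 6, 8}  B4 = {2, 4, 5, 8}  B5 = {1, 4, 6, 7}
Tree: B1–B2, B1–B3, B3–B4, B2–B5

Vertex coverage: the bags together contain {1, 2, 3, 4, 5, 6, 7, 8}, the full vertex set. Edge coverage: each edge of G has both endpoints in at least one bag. Running intersection: for every vertex, the bags containing it form a connected subtree. All three properties hold, so this is a valid tree decomposition of width max|bag| − 1 = 3, and hence tw(G) ≤ 3.

Yes; width 3.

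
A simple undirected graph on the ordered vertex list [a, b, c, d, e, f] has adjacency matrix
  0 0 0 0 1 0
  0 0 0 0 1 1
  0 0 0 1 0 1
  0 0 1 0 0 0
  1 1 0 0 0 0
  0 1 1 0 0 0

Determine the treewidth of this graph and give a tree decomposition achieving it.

Each bag holds 2 vertices, so the decomposition has width 1, which upper-bounds the treewidth. Any graph with an edge has treewidth ≥ 1, and G has the edge a–e. Combining the bounds, tw(G) = 1.

Treewidth 1.
One optimal decomposition is:
Bags: B1 = {a, e}  B2 = {b, e}  B3 = {b, f}  B4 = {c, f}  B5 = {c, d}
Tree: B1–B2, B2–B3, B3–B4, B4–B5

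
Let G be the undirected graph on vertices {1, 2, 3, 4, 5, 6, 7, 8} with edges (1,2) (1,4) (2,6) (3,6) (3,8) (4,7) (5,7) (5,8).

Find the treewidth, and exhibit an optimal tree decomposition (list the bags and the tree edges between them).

Each bag holds 3 vertices, so the decomposition has width 2, which upper-bounds the treewidth. For the lower bound, G contains the cycle 8–3–6–2–1–4–7–5–8, so G is not a forest; only forests have treewidth ≤ 1, hence tw(G) ≥ 2. Hence tw(G) = 2 exactly.

Treewidth 2.
One such decomposition:
Bags: B1 = {3, 6, 8}  B2 = {2, 6, 8}  B3 = {1, 2, 8}  B4 = {1, 4, 8}  B5 = {4, 7, 8}  B6 = {5, 7, 8}
Tree: B1–B2, B2–B3, B3–B4, B4–B5, B5–B6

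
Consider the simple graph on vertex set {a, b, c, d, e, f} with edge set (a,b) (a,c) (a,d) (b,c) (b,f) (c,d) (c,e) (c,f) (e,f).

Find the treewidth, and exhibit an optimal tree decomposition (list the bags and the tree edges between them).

Treewidth 2.
One optimal decomposition is:
Bags: B1 = {b, c, f}  B2 = {a, b, c}  B3 = {a, c, d}  B4 = {c, e, f}
Tree: B1–B2, B2–B3, B1–B4

Every bag has size at most 3, so the width is 3 − 1 = 2 and tw(G) ≤ 2. For the lower bound, the 3 vertices {a, c, d} are pairwise adjacent, and any tree decomposition puts a clique entirely inside one bag — forcing width ≥ 2. Hence tw(G) = 2 exactly.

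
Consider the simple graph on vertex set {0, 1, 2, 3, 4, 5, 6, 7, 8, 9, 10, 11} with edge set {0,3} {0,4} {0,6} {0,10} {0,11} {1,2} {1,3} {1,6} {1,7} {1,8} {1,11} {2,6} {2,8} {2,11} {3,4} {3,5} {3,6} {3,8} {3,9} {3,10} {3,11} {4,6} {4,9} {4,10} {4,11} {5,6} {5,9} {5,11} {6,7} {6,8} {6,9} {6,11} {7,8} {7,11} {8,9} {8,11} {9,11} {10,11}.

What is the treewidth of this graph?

A width-4 tree decomposition is:
Bags: B1 = {1, 3, 6, 8, 11}  B2 = {3, 6, 8, 9, 11}  B3 = {1, 2, 6, 8, 11}  B4 = {3, 5, 6, 9, 11}  B5 = {3, 4, 6, 9, 11}  B6 = {0, 3, 4, 6, 11}  B7 = {0, 3, 4, 10, 11}  B8 = {1, 6, 7, 8, 11}
Tree: B1–B2, B1–B3, B2–B4, B2–B5, B5–B6, B6–B7, B3–B8
Each bag holds 5 vertices, so the decomposition has width 4, which upper-bounds the treewidth. On the other hand G contains the 5-clique {0, 3, 4, 10, 11}. A clique must lie in a single bag of any decomposition, so no decomposition can have width below 4. Therefore the treewidth is 4.

4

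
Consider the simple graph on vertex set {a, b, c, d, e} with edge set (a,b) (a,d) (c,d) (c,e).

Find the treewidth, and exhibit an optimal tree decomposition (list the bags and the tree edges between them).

Every bag has size at most 2, so the width is 2 − 1 = 1 and tw(G) ≤ 1. Any graph with an edge has treewidth ≥ 1, and G has the edge b–a. The upper and lower bounds meet at 1, so that is the treewidth.

Treewidth 1.
One such decomposition:
Bags: B1 = {a, b}  B2 = {a, d}  B3 = {c, d}  B4 = {c, e}
Tree: B1–B2, B2–B3, B3–B4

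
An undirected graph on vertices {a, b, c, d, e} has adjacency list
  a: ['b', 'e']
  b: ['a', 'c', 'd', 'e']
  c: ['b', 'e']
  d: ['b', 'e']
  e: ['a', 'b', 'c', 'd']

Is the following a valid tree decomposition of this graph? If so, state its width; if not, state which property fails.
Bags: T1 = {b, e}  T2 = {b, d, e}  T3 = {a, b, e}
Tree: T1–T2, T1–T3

A tree decomposition must satisfy three properties: every vertex lies in some bag; for every edge, both endpoints lie together in some bag; and for every vertex, the bags containing it form a connected subtree. Here vertex c appears in no bag, so the decomposition is invalid.

No — vertex c appears in no bag.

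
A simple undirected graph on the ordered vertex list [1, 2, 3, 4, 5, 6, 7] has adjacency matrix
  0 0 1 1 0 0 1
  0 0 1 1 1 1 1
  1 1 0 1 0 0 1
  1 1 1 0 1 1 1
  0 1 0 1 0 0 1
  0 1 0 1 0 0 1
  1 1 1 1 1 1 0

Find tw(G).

3

A width-3 tree decomposition is:
Bags: B1 = {2, 3, 4, 7}  B2 = {1, 3, 4, 7}  B3 = {2, 4, 6, 7}  B4 = {2, 4, 5, 7}
Tree: B1–B2, B1–B3, B1–B4
Each bag holds 4 vertices, so the decomposition has width 3, which upper-bounds the treewidth. For the lower bound, the 4 vertices {1, 3, 4, 7} are pairwise adjacent, and any tree decomposition puts a clique entirely inside one bag — forcing width ≥ 3. Hence tw(G) = 3 exactly.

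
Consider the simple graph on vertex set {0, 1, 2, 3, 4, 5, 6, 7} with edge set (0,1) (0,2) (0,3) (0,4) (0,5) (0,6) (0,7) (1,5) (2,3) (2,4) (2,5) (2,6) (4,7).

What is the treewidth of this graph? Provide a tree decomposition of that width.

The largest bag has 3 vertices, giving width 2; this decomposition certifies tw(G) ≤ 2. On the other hand G contains the 3-clique {0, 1, 5}. A clique must lie in a single bag of any decomposition, so no decomposition can have width below 2. Hence tw(G) = 2 exactly.

Treewidth 2.
Bags: B1 = {0, 2, 3}  B2 = {0, 2, 5}  B3 = {0, 2, 4}  B4 = {0, 2, 6}  B5 = {0, 1, 5}  B6 = {0, 4, 7}
Tree: B1–B2, B2–B3, B1–B4, B2–B5, B3–B6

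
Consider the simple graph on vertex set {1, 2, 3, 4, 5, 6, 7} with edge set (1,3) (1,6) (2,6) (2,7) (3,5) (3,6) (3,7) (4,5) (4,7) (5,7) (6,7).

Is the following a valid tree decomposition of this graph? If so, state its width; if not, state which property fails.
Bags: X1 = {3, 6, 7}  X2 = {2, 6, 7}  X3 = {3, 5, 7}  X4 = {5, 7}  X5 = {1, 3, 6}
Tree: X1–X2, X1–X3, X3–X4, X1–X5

A tree decomposition must satisfy three properties: every vertex lies in some bag; for every edge, both endpoints lie together in some bag; and for every vertex, the bags containing it form a connected subtree. Here vertex 4 appears in no bag, so the decomposition is invalid.

No — vertex 4 appears in no bag.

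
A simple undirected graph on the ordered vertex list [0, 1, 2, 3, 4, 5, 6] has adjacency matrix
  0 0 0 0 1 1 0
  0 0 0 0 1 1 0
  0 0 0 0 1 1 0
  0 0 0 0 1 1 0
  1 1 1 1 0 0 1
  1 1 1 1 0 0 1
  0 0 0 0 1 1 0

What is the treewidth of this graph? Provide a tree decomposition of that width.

Every bag has size at most 3, so the width is 3 − 1 = 2 and tw(G) ≤ 2. Since 5–2–4–6–5 is a cycle in G, G is not acyclic. Forests are exactly the graphs of treewidth ≤ 1, so tw(G) ≥ 2. Hence tw(G) = 2 exactly.

Treewidth 2.
Bags: B1 = {2, 4, 5}  B2 = {4, 5, 6}  B3 = {1, 4, 5}  B4 = {0, 4, 5}  B5 = {3, 4, 5}
Tree: B1–B2, B2–B3, B3–B4, B4–B5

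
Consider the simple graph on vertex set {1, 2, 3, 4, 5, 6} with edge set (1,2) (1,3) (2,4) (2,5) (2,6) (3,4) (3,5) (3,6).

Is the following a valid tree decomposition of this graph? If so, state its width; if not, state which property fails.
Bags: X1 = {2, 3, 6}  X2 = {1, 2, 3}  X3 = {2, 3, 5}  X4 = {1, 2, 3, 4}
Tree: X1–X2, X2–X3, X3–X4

A tree decomposition must satisfy three properties: every vertex lies in some bag; for every edge, both endpoints lie together in some bag; and for every vertex, the bags containing it form a connected subtree. Here bags containing vertex 1 are not connected in the tree, so the decomposition is invalid.

No — bags containing vertex 1 are not connected in the tree.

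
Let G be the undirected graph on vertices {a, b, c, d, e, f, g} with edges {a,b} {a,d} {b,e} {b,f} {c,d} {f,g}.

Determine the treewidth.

A width-1 tree decomposition is:
Bags: B1 = {a, b}  B2 = {b, e}  B3 = {a, d}  B4 = {c, d}  B5 = {b, f}  B6 = {f, g}
Tree: B1–B2, B1–B3, B3–B4, B2–B5, B5–B6
Each bag holds 2 vertices, so the decomposition has width 1, which upper-bounds the treewidth. Any graph with an edge has treewidth ≥ 1, and G has the edge b–a. Hence tw(G) = 1 exactly.

1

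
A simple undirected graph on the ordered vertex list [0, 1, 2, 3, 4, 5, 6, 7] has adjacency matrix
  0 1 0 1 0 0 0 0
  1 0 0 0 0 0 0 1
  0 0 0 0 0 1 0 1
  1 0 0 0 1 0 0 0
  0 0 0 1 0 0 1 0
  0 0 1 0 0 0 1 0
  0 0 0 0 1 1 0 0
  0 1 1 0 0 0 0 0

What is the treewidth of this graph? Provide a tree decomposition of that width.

Treewidth 2.
One such decomposition:
Bags: B1 = {2, 5, 7}  B2 = {5, 6, 7}  B3 = {4, 6, 7}  B4 = {3, 4, 7}  B5 = {0, 3, 7}  B6 = {0, 1, 7}
Tree: B1–B2, B2–B3, B3–B4, B4–B5, B5–B6

The largest bag has 3 vertices, giving width 2; this decomposition certifies tw(G) ≤ 2. The edges 7–2–5–6–4–3–0–1–7 form a cycle, so G is not a tree and its treewidth is at least 2. Hence tw(G) = 2 exactly.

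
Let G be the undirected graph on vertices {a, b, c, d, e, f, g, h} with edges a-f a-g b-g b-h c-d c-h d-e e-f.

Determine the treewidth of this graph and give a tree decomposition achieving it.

Every bag has size at most 3, so the width is 3 − 1 = 2 and tw(G) ≤ 2. The edges b–g–a–f–e–d–c–h–b form a cycle, so G is not a tree and its treewidth is at least 2. Combining the bounds, tw(G) = 2.

Treewidth 2.
One optimal decomposition is:
Bags: B1 = {a, b, g}  B2 = {a, b, f}  B3 = {b, e, f}  B4 = {b, d, e}  B5 = {b, c, d}  B6 = {b, c, h}
Tree: B1–B2, B2–B3, B3–B4, B4–B5, B5–B6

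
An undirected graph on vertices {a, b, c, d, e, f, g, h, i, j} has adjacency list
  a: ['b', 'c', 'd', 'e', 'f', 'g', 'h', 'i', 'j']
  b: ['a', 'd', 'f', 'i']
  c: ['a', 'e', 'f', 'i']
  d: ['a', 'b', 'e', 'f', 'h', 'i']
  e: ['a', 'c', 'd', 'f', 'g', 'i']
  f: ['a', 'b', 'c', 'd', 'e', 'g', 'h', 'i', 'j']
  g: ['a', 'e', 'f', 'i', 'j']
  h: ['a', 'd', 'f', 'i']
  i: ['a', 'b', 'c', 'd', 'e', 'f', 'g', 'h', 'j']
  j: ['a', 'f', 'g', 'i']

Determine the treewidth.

A width-4 tree decomposition is:
Bags: B1 = {a, d, e, f, i}  B2 = {a, b, d, f, i}  B3 = {a, e, f, g, i}  B4 = {a, d, f, h, i}  B5 = {a, f, g, i, j}  B6 = {a, c, e, f, i}
Tree: B1–B2, B1–B3, B1–B4, B3–B5, B1–B6
The largest bag has 5 vertices, giving width 4; this decomposition certifies tw(G) ≤ 4. Conversely, {a, d, e, f, i} is a clique of size 5, and the vertices of any clique must share a bag in every tree decomposition; so some bag has ≥ 5 vertices and tw(G) ≥ 4. The upper and lower bounds meet at 4, so that is the treewidth.

4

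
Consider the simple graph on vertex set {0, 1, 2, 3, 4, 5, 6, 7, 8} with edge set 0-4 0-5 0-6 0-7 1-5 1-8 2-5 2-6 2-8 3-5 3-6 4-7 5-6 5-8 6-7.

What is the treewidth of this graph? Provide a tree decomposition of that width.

Treewidth 2.
Bags: B1 = {2, 5, 6}  B2 = {2, 5, 8}  B3 = {0, 5, 6}  B4 = {1, 5, 8}  B5 = {3, 5, 6}  B6 = {0, 6, 7}  B7 = {0, 4, 7}
Tree: B1–B2, B1–B3, B2–B4, B3–B5, B3–B6, B6–B7

The largest bag has 3 vertices, giving width 2; this decomposition certifies tw(G) ≤ 2. On the other hand G contains the 3-clique {0, 4, 7}. A clique must lie in a single bag of any decomposition, so no decomposition can have width below 2. The upper and lower bounds meet at 2, so that is the treewidth.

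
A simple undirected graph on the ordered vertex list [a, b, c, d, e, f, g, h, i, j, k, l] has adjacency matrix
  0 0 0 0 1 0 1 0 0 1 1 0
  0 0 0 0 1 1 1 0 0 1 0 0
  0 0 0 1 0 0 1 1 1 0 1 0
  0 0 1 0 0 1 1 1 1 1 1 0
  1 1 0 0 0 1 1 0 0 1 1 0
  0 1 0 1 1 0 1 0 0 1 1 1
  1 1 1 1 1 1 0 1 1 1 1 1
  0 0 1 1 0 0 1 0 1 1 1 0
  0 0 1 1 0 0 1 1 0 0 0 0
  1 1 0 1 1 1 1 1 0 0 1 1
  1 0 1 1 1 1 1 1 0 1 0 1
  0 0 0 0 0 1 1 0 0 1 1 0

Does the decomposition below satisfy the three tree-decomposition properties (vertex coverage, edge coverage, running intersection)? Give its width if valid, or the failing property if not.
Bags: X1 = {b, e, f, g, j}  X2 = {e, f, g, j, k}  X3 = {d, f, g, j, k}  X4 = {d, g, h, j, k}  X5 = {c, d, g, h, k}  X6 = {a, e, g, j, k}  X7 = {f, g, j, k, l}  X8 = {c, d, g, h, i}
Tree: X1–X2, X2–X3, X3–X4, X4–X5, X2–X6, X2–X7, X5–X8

Vertex coverage: the bags together contain {a, b, c, d, e, f, g, h, i, j, k, l}, the full vertex set. Edge coverage: each edge of G has both endpoints in at least one bag. Running intersection: for every vertex, the bags containing it form a connected subtree. All three properties hold, so this is a valid tree decomposition of width max|bag| − 1 = 4, and hence tw(G) ≤ 4.

Yes; width 4.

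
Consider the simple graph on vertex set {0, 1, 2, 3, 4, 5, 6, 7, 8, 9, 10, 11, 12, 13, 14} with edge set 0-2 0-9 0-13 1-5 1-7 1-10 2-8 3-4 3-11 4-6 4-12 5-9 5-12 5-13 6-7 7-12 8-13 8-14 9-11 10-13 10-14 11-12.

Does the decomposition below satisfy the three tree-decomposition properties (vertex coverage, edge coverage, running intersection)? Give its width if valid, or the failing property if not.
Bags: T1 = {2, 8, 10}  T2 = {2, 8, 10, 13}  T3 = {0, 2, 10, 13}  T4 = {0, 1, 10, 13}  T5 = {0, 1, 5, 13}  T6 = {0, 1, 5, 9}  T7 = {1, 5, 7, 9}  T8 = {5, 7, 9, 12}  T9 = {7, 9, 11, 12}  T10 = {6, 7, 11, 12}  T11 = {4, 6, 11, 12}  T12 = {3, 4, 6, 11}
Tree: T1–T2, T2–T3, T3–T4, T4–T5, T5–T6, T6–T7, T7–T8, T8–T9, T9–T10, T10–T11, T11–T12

No — vertex 14 appears in no bag.

A tree decomposition must satisfy three properties: every vertex lies in some bag; for every edge, both endpoints lie together in some bag; and for every vertex, the bags containing it form a connected subtree. Here vertex 14 appears in no bag, so the decomposition is invalid.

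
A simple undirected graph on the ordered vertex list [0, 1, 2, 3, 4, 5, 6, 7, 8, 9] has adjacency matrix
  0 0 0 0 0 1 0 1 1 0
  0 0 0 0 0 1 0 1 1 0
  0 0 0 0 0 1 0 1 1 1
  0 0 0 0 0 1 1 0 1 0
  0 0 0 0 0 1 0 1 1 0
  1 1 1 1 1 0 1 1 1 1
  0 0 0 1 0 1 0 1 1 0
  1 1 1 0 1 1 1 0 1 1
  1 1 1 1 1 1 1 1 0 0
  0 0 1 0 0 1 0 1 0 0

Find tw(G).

A width-3 tree decomposition is:
Bags: B1 = {1, 5, 7, 8}  B2 = {5, 6, 7, 8}  B3 = {2, 5, 7, 8}  B4 = {3, 5, 6, 8}  B5 = {0, 5, 7, 8}  B6 = {2, 5, 7, 9}  B7 = {4, 5, 7, 8}
Tree: B1–B2, B2–B3, B2–B4, B3–B5, B3–B6, B3–B7
Every bag has size at most 4, so the width is 4 − 1 = 3 and tw(G) ≤ 3. Conversely, {3, 5, 6, 8} is a clique of size 4, and the vertices of any clique must share a bag in every tree decomposition; so some bag has ≥ 4 vertices and tw(G) ≥ 3. The upper and lower bounds meet at 3, so that is the treewidth.

3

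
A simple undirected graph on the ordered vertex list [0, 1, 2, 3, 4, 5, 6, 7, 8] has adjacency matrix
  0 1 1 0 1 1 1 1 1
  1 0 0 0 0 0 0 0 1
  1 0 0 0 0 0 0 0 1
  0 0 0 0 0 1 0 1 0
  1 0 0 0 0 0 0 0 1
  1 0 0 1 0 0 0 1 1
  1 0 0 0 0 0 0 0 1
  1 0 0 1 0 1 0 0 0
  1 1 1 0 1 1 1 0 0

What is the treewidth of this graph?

A width-2 tree decomposition is:
Bags: B1 = {0, 5, 7}  B2 = {0, 5, 8}  B3 = {0, 6, 8}  B4 = {0, 2, 8}  B5 = {0, 4, 8}  B6 = {0, 1, 8}  B7 = {3, 5, 7}
Tree: B1–B2, B2–B3, B2–B4, B2–B5, B5–B6, B1–B7
The largest bag has 3 vertices, giving width 2; this decomposition certifies tw(G) ≤ 2. On the other hand G contains the 3-clique {0, 1, 8}. A clique must lie in a single bag of any decomposition, so no decomposition can have width below 2. Hence tw(G) = 2 exactly.

2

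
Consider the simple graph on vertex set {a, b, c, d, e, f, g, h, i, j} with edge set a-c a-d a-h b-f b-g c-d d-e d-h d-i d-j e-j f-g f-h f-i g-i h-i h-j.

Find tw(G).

A width-2 tree decomposition is:
Bags: B1 = {a, c, d}  B2 = {a, d, h}  B3 = {d, h, i}  B4 = {f, h, i}  B5 = {f, g, i}  B6 = {d, h, j}  B7 = {d, e, j}  B8 = {b, f, g}
Tree: B1–B2, B2–B3, B3–B4, B4–B5, B2–B6, B6–B7, B5–B8
The largest bag has 3 vertices, giving width 2; this decomposition certifies tw(G) ≤ 2. On the other hand G contains the 3-clique {d, e, j}. A clique must lie in a single bag of any decomposition, so no decomposition can have width below 2. Combining the bounds, tw(G) = 2.

2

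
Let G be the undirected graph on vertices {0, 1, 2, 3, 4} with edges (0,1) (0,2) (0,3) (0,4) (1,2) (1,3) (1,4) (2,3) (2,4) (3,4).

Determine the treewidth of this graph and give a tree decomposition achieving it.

With just one bag of size 5, the width is 5 − 1 = 4, so tw(G) ≤ 4. On the other hand G contains the 5-clique {0, 1, 2, 3, 4}. A clique must lie in a single bag of any decomposition, so no decomposition can have width below 4. Combining the bounds, tw(G) = 4.

Treewidth 4.
One optimal decomposition is:
Bags: B1 = {0, 1, 2, 3, 4}
Tree: (single bag)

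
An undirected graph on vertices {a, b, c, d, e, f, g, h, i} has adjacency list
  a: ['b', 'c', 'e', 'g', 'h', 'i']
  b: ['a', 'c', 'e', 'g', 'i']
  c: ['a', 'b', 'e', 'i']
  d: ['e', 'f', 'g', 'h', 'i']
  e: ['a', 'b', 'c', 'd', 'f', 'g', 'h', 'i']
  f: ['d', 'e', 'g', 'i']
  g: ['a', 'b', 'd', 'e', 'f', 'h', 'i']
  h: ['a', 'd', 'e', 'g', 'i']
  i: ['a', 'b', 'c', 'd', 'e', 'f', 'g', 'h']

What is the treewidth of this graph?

A width-4 tree decomposition is:
Bags: B1 = {d, e, f, g, i}  B2 = {d, e, g, h, i}  B3 = {a, e, g, h, i}  B4 = {a, b, e, g, i}  B5 = {a, b, c, e, i}
Tree: B1–B2, B2–B3, B3–B4, B4–B5
The largest bag has 5 vertices, giving width 4; this decomposition certifies tw(G) ≤ 4. For the lower bound, the 5 vertices {d, e, g, h, i} are pairwise adjacent, and any tree decomposition puts a clique entirely inside one bag — forcing width ≥ 4. Therefore the treewidth is 4.

4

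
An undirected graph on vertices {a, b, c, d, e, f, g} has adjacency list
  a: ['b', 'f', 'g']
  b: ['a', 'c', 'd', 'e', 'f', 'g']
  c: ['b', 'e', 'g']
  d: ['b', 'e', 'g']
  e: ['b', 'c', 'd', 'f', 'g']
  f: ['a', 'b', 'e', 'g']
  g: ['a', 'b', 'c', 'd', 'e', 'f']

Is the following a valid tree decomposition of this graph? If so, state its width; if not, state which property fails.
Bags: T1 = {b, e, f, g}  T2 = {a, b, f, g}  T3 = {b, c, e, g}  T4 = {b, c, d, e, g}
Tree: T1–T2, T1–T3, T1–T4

No — bags containing vertex c are not connected in the tree.

A tree decomposition must satisfy three properties: every vertex lies in some bag; for every edge, both endpoints lie together in some bag; and for every vertex, the bags containing it form a connected subtree. Here bags containing vertex c are not connected in the tree, so the decomposition is invalid.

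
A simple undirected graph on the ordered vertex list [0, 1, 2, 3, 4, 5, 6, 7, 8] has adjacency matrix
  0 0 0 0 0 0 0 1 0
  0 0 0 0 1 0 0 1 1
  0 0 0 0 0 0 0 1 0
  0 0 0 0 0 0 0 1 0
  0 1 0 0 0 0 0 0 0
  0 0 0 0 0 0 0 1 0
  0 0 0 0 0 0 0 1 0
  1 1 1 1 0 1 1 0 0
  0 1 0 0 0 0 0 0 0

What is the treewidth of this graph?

1

A width-1 tree decomposition is:
Bags: B1 = {1, 4}  B2 = {1, 7}  B3 = {2, 7}  B4 = {5, 7}  B5 = {1, 8}  B6 = {3, 7}  B7 = {6, 7}  B8 = {0, 7}
Tree: B1–B2, B2–B3, B3–B4, B1–B5, B2–B6, B4–B7, B7–B8
The largest bag has 2 vertices, giving width 1; this decomposition certifies tw(G) ≤ 1. G has an edge, so its treewidth is at least 1. Hence tw(G) = 1 exactly.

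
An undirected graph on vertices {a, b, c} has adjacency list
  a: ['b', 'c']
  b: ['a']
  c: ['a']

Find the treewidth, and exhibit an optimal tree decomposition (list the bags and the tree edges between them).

Every bag has size at most 2, so the width is 2 − 1 = 1 and tw(G) ≤ 1. G has an edge, so its treewidth is at least 1. Combining the bounds, tw(G) = 1.

Treewidth 1.
One optimal decomposition is:
Bags: B1 = {a, c}  B2 = {a, b}
Tree: B1–B2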